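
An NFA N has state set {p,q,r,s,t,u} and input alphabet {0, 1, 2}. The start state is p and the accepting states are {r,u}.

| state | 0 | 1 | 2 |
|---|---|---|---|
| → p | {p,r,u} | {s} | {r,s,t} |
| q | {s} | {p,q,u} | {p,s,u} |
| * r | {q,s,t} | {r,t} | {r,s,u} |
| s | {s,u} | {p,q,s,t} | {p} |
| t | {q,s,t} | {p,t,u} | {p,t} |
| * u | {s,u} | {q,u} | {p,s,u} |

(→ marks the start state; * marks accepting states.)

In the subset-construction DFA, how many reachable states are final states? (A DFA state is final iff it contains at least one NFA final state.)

Start state of the DFA: {p}.
{p} --0--> {p,r,u}  [new]
{p} --1--> {s}  [new]
{p} --2--> {r,s,t}  [new]
{p,r,u} --0--> {p,q,r,s,t,u}  [new]
{p,r,u} --1--> {q,r,s,t,u}  [new]
{p,r,u} --2--> {p,r,s,t,u}  [new]
{s} --0--> {s,u}  [new]
{s} --1--> {p,q,s,t}  [new]
{s} --2--> {p}  [seen]
{r,s,t} --0--> {q,s,t,u}  [new]
{r,s,t} --1--> {p,q,r,s,t,u}  [seen]
{r,s,t} --2--> {p,r,s,t,u}  [seen]
{p,q,r,s,t,u} --0--> {p,q,r,s,t,u}  [seen]
{p,q,r,s,t,u} --1--> {p,q,r,s,t,u}  [seen]
{p,q,r,s,t,u} --2--> {p,r,s,t,u}  [seen]
{q,r,s,t,u} --0--> {q,s,t,u}  [seen]
{q,r,s,t,u} --1--> {p,q,r,s,t,u}  [seen]
{q,r,s,t,u} --2--> {p,r,s,t,u}  [seen]
{p,r,s,t,u} --0--> {p,q,r,s,t,u}  [seen]
{p,r,s,t,u} --1--> {p,q,r,s,t,u}  [seen]
{p,r,s,t,u} --2--> {p,r,s,t,u}  [seen]
{s,u} --0--> {s,u}  [seen]
{s,u} --1--> {p,q,s,t,u}  [new]
{s,u} --2--> {p,s,u}  [new]
{p,q,s,t} --0--> {p,q,r,s,t,u}  [seen]
{p,q,s,t} --1--> {p,q,s,t,u}  [seen]
{p,q,s,t} --2--> {p,r,s,t,u}  [seen]
{q,s,t,u} --0--> {q,s,t,u}  [seen]
{q,s,t,u} --1--> {p,q,s,t,u}  [seen]
{q,s,t,u} --2--> {p,s,t,u}  [new]
{p,q,s,t,u} --0--> {p,q,r,s,t,u}  [seen]
{p,q,s,t,u} --1--> {p,q,s,t,u}  [seen]
{p,q,s,t,u} --2--> {p,r,s,t,u}  [seen]
{p,s,u} --0--> {p,r,s,u}  [new]
{p,s,u} --1--> {p,q,s,t,u}  [seen]
{p,s,u} --2--> {p,r,s,t,u}  [seen]
{p,s,t,u} --0--> {p,q,r,s,t,u}  [seen]
{p,s,t,u} --1--> {p,q,s,t,u}  [seen]
{p,s,t,u} --2--> {p,r,s,t,u}  [seen]
{p,r,s,u} --0--> {p,q,r,s,t,u}  [seen]
{p,r,s,u} --1--> {p,q,r,s,t,u}  [seen]
{p,r,s,u} --2--> {p,r,s,t,u}  [seen]
Reachable DFA states: {p}, {p,r,u}, {s}, {r,s,t}, {p,q,r,s,t,u}, {q,r,s,t,u}, {p,r,s,t,u}, {s,u}, {p,q,s,t}, {q,s,t,u}, {p,q,s,t,u}, {p,s,u}, {p,s,t,u}, {p,r,s,u}.
Accepting DFA states (contain an NFA accepting state): {p,r,u}, {r,s,t}, {p,q,r,s,t,u}, {q,r,s,t,u}, {p,r,s,t,u}, {s,u}, {q,s,t,u}, {p,q,s,t,u}, {p,s,u}, {p,s,t,u}, {p,r,s,u}.

11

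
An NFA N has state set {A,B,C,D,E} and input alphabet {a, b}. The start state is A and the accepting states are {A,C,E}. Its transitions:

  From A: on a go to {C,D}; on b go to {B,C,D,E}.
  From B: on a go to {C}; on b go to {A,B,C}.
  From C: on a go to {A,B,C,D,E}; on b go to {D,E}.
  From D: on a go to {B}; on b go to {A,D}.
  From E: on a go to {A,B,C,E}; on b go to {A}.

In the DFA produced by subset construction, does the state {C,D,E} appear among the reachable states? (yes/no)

Start state of the DFA: {A}.
{A} --a--> {C,D}  [new]
{A} --b--> {B,C,D,E}  [new]
{C,D} --a--> {A,B,C,D,E}  [new]
{C,D} --b--> {A,D,E}  [new]
{B,C,D,E} --a--> {A,B,C,D,E}  [seen]
{B,C,D,E} --b--> {A,B,C,D,E}  [seen]
{A,B,C,D,E} --a--> {A,B,C,D,E}  [seen]
{A,B,C,D,E} --b--> {A,B,C,D,E}  [seen]
{A,D,E} --a--> {A,B,C,D,E}  [seen]
{A,D,E} --b--> {A,B,C,D,E}  [seen]
Reachable DFA states: {A}, {C,D}, {B,C,D,E}, {A,B,C,D,E}, {A,D,E}.
{C,D,E} is not among them.

no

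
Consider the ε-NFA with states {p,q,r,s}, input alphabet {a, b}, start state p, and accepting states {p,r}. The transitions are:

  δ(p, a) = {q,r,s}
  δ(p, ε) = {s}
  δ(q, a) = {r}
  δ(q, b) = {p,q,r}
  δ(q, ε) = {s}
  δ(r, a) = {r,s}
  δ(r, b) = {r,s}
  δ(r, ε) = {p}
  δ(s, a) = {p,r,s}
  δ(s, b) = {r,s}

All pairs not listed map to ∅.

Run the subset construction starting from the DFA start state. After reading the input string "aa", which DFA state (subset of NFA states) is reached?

{p,q,r,s}

Start: {p,s}.
δ(p,a) = {q,r,s}; δ(s,a) = {p,r,s}.
Union: {p,q,r,s}.
After a: {p,q,r,s}.
δ(p,a) = {q,r,s}; δ(q,a) = {r}; δ(r,a) = {r,s}; δ(s,a) = {p,r,s}.
Union: {p,q,r,s}.
After a: {p,q,r,s}.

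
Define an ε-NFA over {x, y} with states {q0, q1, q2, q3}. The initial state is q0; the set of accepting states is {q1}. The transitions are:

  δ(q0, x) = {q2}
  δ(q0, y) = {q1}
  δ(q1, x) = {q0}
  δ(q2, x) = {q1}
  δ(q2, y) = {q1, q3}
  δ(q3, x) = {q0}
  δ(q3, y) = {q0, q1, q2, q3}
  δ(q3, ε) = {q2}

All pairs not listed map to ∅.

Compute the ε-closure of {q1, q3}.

Begin with {q1, q3}.
q3 →ε {q2}; add q2.
ε-closure = {q1, q2, q3}.

{q1, q2, q3}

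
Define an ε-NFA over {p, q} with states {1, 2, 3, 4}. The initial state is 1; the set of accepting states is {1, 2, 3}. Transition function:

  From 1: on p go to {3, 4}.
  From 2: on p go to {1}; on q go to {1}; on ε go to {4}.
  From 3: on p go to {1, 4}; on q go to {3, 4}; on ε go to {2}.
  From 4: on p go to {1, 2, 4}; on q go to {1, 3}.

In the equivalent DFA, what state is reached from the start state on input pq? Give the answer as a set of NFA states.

{1, 2, 3, 4}

Start: {1}.
δ(1,p) = {3, 4}.
Union: {3, 4}.
ε-closure gives {2, 3, 4}.
After p: {2, 3, 4}.
δ(2,q) = {1}; δ(3,q) = {3, 4}; δ(4,q) = {1, 3}.
Union: {1, 3, 4}.
ε-closure gives {1, 2, 3, 4}.
After q: {1, 2, 3, 4}.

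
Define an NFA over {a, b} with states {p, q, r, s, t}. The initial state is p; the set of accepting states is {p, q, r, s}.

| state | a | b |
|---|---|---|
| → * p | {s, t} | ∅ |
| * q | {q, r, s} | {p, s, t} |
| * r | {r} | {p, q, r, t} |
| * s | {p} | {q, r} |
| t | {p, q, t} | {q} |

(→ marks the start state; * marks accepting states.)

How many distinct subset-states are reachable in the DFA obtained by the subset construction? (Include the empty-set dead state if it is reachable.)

Start state of the DFA: {p}.
{p} --a--> {s, t}  [new]
{p} --b--> ∅  [new]
{s, t} --a--> {p, q, t}  [new]
{s, t} --b--> {q, r}  [new]
∅ --a--> ∅  [seen]
∅ --b--> ∅  [seen]
{p, q, t} --a--> {p, q, r, s, t}  [new]
{p, q, t} --b--> {p, q, s, t}  [new]
{q, r} --a--> {q, r, s}  [new]
{q, r} --b--> {p, q, r, s, t}  [seen]
{p, q, r, s, t} --a--> {p, q, r, s, t}  [seen]
{p, q, r, s, t} --b--> {p, q, r, s, t}  [seen]
{p, q, s, t} --a--> {p, q, r, s, t}  [seen]
{p, q, s, t} --b--> {p, q, r, s, t}  [seen]
{q, r, s} --a--> {p, q, r, s}  [new]
{q, r, s} --b--> {p, q, r, s, t}  [seen]
{p, q, r, s} --a--> {p, q, r, s, t}  [seen]
{p, q, r, s} --b--> {p, q, r, s, t}  [seen]
Reachable DFA states: {p}, {s, t}, ∅, {p, q, t}, {q, r}, {p, q, r, s, t}, {p, q, s, t}, {q, r, s}, {p, q, r, s}.

9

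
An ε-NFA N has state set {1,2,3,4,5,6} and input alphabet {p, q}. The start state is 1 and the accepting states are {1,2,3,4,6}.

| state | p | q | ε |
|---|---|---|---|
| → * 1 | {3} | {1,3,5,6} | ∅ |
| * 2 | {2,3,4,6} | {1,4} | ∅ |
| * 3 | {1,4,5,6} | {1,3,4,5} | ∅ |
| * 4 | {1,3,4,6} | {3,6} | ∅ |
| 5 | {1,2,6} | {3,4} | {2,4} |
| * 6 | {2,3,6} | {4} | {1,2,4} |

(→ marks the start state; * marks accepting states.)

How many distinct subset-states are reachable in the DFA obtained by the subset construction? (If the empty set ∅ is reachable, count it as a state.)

6

Start state of the DFA: {1} (ε-closure of the NFA start).
{1} --p--> {3}  [new]
{1} --q--> {1,2,3,4,5,6}  [new]
{3} --p--> {1,2,4,5,6}  [new]
{3} --q--> {1,2,3,4,5}  [new]
{1,2,3,4,5,6} --p--> {1,2,3,4,5,6}  [seen]
{1,2,3,4,5,6} --q--> {1,2,3,4,5,6}  [seen]
{1,2,4,5,6} --p--> {1,2,3,4,6}  [new]
{1,2,4,5,6} --q--> {1,2,3,4,5,6}  [seen]
{1,2,3,4,5} --p--> {1,2,3,4,5,6}  [seen]
{1,2,3,4,5} --q--> {1,2,3,4,5,6}  [seen]
{1,2,3,4,6} --p--> {1,2,3,4,5,6}  [seen]
{1,2,3,4,6} --q--> {1,2,3,4,5,6}  [seen]
Reachable DFA states: {1}, {3}, {1,2,3,4,5,6}, {1,2,4,5,6}, {1,2,3,4,5}, {1,2,3,4,6}.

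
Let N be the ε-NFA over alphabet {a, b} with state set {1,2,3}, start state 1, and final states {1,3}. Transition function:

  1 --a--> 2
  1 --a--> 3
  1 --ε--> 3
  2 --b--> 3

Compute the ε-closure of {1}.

Begin with {1}.
1 →ε {3}; add 3.
ε-closure = {1,3}.

{1,3}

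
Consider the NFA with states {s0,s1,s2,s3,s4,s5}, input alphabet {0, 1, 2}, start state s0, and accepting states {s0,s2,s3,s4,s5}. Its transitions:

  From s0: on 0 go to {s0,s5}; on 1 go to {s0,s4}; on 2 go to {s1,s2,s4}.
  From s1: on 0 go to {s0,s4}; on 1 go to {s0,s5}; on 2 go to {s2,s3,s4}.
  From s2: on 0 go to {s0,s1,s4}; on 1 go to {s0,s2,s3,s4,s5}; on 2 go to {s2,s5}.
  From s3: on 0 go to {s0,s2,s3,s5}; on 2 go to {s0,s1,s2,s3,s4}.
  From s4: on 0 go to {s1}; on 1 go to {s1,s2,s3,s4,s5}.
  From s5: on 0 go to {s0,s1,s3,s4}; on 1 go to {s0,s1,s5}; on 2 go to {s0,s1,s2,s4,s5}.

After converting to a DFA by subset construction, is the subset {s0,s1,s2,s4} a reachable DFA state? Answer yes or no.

no

Start state of the DFA: {s0}.
{s0} --0--> {s0,s5}  [new]
{s0} --1--> {s0,s4}  [new]
{s0} --2--> {s1,s2,s4}  [new]
{s0,s5} --0--> {s0,s1,s3,s4,s5}  [new]
{s0,s5} --1--> {s0,s1,s4,s5}  [new]
{s0,s5} --2--> {s0,s1,s2,s4,s5}  [new]
{s0,s4} --0--> {s0,s1,s5}  [new]
{s0,s4} --1--> {s0,s1,s2,s3,s4,s5}  [new]
{s0,s4} --2--> {s1,s2,s4}  [seen]
{s1,s2,s4} --0--> {s0,s1,s4}  [new]
{s1,s2,s4} --1--> {s0,s1,s2,s3,s4,s5}  [seen]
{s1,s2,s4} --2--> {s2,s3,s4,s5}  [new]
{s0,s1,s3,s4,s5} --0--> {s0,s1,s2,s3,s4,s5}  [seen]
{s0,s1,s3,s4,s5} --1--> {s0,s1,s2,s3,s4,s5}  [seen]
{s0,s1,s3,s4,s5} --2--> {s0,s1,s2,s3,s4,s5}  [seen]
{s0,s1,s4,s5} --0--> {s0,s1,s3,s4,s5}  [seen]
{s0,s1,s4,s5} --1--> {s0,s1,s2,s3,s4,s5}  [seen]
{s0,s1,s4,s5} --2--> {s0,s1,s2,s3,s4,s5}  [seen]
{s0,s1,s2,s4,s5} --0--> {s0,s1,s3,s4,s5}  [seen]
{s0,s1,s2,s4,s5} --1--> {s0,s1,s2,s3,s4,s5}  [seen]
{s0,s1,s2,s4,s5} --2--> {s0,s1,s2,s3,s4,s5}  [seen]
{s0,s1,s5} --0--> {s0,s1,s3,s4,s5}  [seen]
{s0,s1,s5} --1--> {s0,s1,s4,s5}  [seen]
{s0,s1,s5} --2--> {s0,s1,s2,s3,s4,s5}  [seen]
{s0,s1,s2,s3,s4,s5} --0--> {s0,s1,s2,s3,s4,s5}  [seen]
{s0,s1,s2,s3,s4,s5} --1--> {s0,s1,s2,s3,s4,s5}  [seen]
{s0,s1,s2,s3,s4,s5} --2--> {s0,s1,s2,s3,s4,s5}  [seen]
{s0,s1,s4} --0--> {s0,s1,s4,s5}  [seen]
{s0,s1,s4} --1--> {s0,s1,s2,s3,s4,s5}  [seen]
{s0,s1,s4} --2--> {s1,s2,s3,s4}  [new]
{s2,s3,s4,s5} --0--> {s0,s1,s2,s3,s4,s5}  [seen]
{s2,s3,s4,s5} --1--> {s0,s1,s2,s3,s4,s5}  [seen]
{s2,s3,s4,s5} --2--> {s0,s1,s2,s3,s4,s5}  [seen]
{s1,s2,s3,s4} --0--> {s0,s1,s2,s3,s4,s5}  [seen]
{s1,s2,s3,s4} --1--> {s0,s1,s2,s3,s4,s5}  [seen]
{s1,s2,s3,s4} --2--> {s0,s1,s2,s3,s4,s5}  [seen]
Reachable DFA states: {s0}, {s0,s5}, {s0,s4}, {s1,s2,s4}, {s0,s1,s3,s4,s5}, {s0,s1,s4,s5}, {s0,s1,s2,s4,s5}, {s0,s1,s5}, {s0,s1,s2,s3,s4,s5}, {s0,s1,s4}, {s2,s3,s4,s5}, {s1,s2,s3,s4}.
{s0,s1,s2,s4} is not among them.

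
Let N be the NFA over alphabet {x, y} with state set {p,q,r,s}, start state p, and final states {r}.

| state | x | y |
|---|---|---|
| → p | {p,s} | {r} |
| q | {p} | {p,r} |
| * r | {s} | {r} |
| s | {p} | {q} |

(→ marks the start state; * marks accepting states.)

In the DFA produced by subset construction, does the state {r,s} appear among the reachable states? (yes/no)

no

Start state of the DFA: {p}.
{p} --x--> {p,s}  [new]
{p} --y--> {r}  [new]
{p,s} --x--> {p,s}  [seen]
{p,s} --y--> {q,r}  [new]
{r} --x--> {s}  [new]
{r} --y--> {r}  [seen]
{q,r} --x--> {p,s}  [seen]
{q,r} --y--> {p,r}  [new]
{s} --x--> {p}  [seen]
{s} --y--> {q}  [new]
{p,r} --x--> {p,s}  [seen]
{p,r} --y--> {r}  [seen]
{q} --x--> {p}  [seen]
{q} --y--> {p,r}  [seen]
Reachable DFA states: {p}, {p,s}, {r}, {q,r}, {s}, {p,r}, {q}.
{r,s} is not among them.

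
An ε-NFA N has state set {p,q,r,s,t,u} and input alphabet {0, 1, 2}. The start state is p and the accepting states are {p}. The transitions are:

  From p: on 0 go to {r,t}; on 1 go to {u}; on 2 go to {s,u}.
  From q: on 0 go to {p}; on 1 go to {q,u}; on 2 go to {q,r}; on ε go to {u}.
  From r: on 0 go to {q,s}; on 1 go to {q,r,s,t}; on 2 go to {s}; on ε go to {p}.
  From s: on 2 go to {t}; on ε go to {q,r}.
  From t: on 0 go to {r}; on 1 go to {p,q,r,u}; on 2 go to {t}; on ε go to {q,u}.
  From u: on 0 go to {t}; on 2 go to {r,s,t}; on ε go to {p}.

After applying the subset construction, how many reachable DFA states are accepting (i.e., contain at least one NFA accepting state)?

Start state of the DFA: {p} (ε-closure of the NFA start).
{p} --0--> {p,q,r,t,u}  [new]
{p} --1--> {p,u}  [new]
{p} --2--> {p,q,r,s,u}  [new]
{p,q,r,t,u} --0--> {p,q,r,s,t,u}  [new]
{p,q,r,t,u} --1--> {p,q,r,s,t,u}  [seen]
{p,q,r,t,u} --2--> {p,q,r,s,t,u}  [seen]
{p,u} --0--> {p,q,r,t,u}  [seen]
{p,u} --1--> {p,u}  [seen]
{p,u} --2--> {p,q,r,s,t,u}  [seen]
{p,q,r,s,u} --0--> {p,q,r,s,t,u}  [seen]
{p,q,r,s,u} --1--> {p,q,r,s,t,u}  [seen]
{p,q,r,s,u} --2--> {p,q,r,s,t,u}  [seen]
{p,q,r,s,t,u} --0--> {p,q,r,s,t,u}  [seen]
{p,q,r,s,t,u} --1--> {p,q,r,s,t,u}  [seen]
{p,q,r,s,t,u} --2--> {p,q,r,s,t,u}  [seen]
Reachable DFA states: {p}, {p,q,r,t,u}, {p,u}, {p,q,r,s,u}, {p,q,r,s,t,u}.
Accepting DFA states (contain an NFA accepting state): {p}, {p,q,r,t,u}, {p,u}, {p,q,r,s,u}, {p,q,r,s,t,u}.

5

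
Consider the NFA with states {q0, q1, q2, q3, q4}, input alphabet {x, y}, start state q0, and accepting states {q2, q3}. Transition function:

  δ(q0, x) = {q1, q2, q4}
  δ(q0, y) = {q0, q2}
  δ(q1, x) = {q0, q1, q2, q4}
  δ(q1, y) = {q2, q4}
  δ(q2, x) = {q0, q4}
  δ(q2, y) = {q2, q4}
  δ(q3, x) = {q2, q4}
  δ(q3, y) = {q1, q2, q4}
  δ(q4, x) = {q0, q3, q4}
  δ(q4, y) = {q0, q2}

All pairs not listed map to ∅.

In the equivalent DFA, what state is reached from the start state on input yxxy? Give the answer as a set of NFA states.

{q0, q1, q2, q4}

Start: {q0}.
δ(q0,y) = {q0, q2}.
Union: {q0, q2}.
After y: {q0, q2}.
δ(q0,x) = {q1, q2, q4}; δ(q2,x) = {q0, q4}.
Union: {q0, q1, q2, q4}.
After x: {q0, q1, q2, q4}.
δ(q0,x) = {q1, q2, q4}; δ(q1,x) = {q0, q1, q2, q4}; δ(q2,x) = {q0, q4}; δ(q4,x) = {q0, q3, q4}.
Union: {q0, q1, q2, q3, q4}.
After x: {q0, q1, q2, q3, q4}.
δ(q0,y) = {q0, q2}; δ(q1,y) = {q2, q4}; δ(q2,y) = {q2, q4}; δ(q3,y) = {q1, q2, q4}; δ(q4,y) = {q0, q2}.
Union: {q0, q1, q2, q4}.
After y: {q0, q1, q2, q4}.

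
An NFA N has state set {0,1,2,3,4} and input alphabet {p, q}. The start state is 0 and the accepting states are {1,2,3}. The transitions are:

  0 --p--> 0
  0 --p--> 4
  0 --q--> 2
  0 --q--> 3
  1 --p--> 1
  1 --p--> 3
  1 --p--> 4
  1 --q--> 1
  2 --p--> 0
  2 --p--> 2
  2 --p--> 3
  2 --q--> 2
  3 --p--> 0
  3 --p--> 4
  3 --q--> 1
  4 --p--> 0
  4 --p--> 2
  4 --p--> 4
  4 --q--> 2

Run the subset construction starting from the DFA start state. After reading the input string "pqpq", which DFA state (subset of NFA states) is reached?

{1,2,3}

Start: {0}.
δ(0,p) = {0,4}.
Union: {0,4}.
After p: {0,4}.
δ(0,q) = {2,3}; δ(4,q) = {2}.
Union: {2,3}.
After q: {2,3}.
δ(2,p) = {0,2,3}; δ(3,p) = {0,4}.
Union: {0,2,3,4}.
After p: {0,2,3,4}.
δ(0,q) = {2,3}; δ(2,q) = {2}; δ(3,q) = {1}; δ(4,q) = {2}.
Union: {1,2,3}.
After q: {1,2,3}.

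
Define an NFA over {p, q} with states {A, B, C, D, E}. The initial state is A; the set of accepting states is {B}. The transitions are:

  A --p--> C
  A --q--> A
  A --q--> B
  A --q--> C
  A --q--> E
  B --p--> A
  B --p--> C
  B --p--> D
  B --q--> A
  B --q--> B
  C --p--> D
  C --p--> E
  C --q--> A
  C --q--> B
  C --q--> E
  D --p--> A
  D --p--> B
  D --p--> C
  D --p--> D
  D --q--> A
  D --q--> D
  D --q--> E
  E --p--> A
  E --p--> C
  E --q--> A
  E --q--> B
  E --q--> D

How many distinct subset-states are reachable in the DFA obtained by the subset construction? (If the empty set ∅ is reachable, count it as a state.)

10

Start state of the DFA: {A}.
{A} --p--> {C}  [new]
{A} --q--> {A, B, C, E}  [new]
{C} --p--> {D, E}  [new]
{C} --q--> {A, B, E}  [new]
{A, B, C, E} --p--> {A, C, D, E}  [new]
{A, B, C, E} --q--> {A, B, C, D, E}  [new]
{D, E} --p--> {A, B, C, D}  [new]
{D, E} --q--> {A, B, D, E}  [new]
{A, B, E} --p--> {A, C, D}  [new]
{A, B, E} --q--> {A, B, C, D, E}  [seen]
{A, C, D, E} --p--> {A, B, C, D, E}  [seen]
{A, C, D, E} --q--> {A, B, C, D, E}  [seen]
{A, B, C, D, E} --p--> {A, B, C, D, E}  [seen]
{A, B, C, D, E} --q--> {A, B, C, D, E}  [seen]
{A, B, C, D} --p--> {A, B, C, D, E}  [seen]
{A, B, C, D} --q--> {A, B, C, D, E}  [seen]
{A, B, D, E} --p--> {A, B, C, D}  [seen]
{A, B, D, E} --q--> {A, B, C, D, E}  [seen]
{A, C, D} --p--> {A, B, C, D, E}  [seen]
{A, C, D} --q--> {A, B, C, D, E}  [seen]
Reachable DFA states: {A}, {C}, {A, B, C, E}, {D, E}, {A, B, E}, {A, C, D, E}, {A, B, C, D, E}, {A, B, C, D}, {A, B, D, E}, {A, C, D}.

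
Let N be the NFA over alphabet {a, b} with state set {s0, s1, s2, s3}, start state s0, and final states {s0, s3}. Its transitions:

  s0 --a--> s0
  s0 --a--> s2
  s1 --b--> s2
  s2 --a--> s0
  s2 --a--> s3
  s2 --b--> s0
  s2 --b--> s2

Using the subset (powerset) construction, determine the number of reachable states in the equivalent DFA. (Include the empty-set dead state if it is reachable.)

4

Start state of the DFA: {s0}.
{s0} --a--> {s0, s2}  [new]
{s0} --b--> ∅  [new]
{s0, s2} --a--> {s0, s2, s3}  [new]
{s0, s2} --b--> {s0, s2}  [seen]
∅ --a--> ∅  [seen]
∅ --b--> ∅  [seen]
{s0, s2, s3} --a--> {s0, s2, s3}  [seen]
{s0, s2, s3} --b--> {s0, s2}  [seen]
Reachable DFA states: {s0}, {s0, s2}, ∅, {s0, s2, s3}.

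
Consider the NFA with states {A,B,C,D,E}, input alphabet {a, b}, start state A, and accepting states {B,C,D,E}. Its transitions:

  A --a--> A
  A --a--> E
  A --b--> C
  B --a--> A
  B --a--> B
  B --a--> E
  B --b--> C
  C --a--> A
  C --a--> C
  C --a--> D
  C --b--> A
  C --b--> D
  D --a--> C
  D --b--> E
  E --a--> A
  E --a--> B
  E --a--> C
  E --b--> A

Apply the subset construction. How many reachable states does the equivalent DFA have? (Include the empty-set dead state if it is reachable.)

Start state of the DFA: {A}.
{A} --a--> {A,E}  [new]
{A} --b--> {C}  [new]
{A,E} --a--> {A,B,C,E}  [new]
{A,E} --b--> {A,C}  [new]
{C} --a--> {A,C,D}  [new]
{C} --b--> {A,D}  [new]
{A,B,C,E} --a--> {A,B,C,D,E}  [new]
{A,B,C,E} --b--> {A,C,D}  [seen]
{A,C} --a--> {A,C,D,E}  [new]
{A,C} --b--> {A,C,D}  [seen]
{A,C,D} --a--> {A,C,D,E}  [seen]
{A,C,D} --b--> {A,C,D,E}  [seen]
{A,D} --a--> {A,C,E}  [new]
{A,D} --b--> {C,E}  [new]
{A,B,C,D,E} --a--> {A,B,C,D,E}  [seen]
{A,B,C,D,E} --b--> {A,C,D,E}  [seen]
{A,C,D,E} --a--> {A,B,C,D,E}  [seen]
{A,C,D,E} --b--> {A,C,D,E}  [seen]
{A,C,E} --a--> {A,B,C,D,E}  [seen]
{A,C,E} --b--> {A,C,D}  [seen]
{C,E} --a--> {A,B,C,D}  [new]
{C,E} --b--> {A,D}  [seen]
{A,B,C,D} --a--> {A,B,C,D,E}  [seen]
{A,B,C,D} --b--> {A,C,D,E}  [seen]
Reachable DFA states: {A}, {A,E}, {C}, {A,B,C,E}, {A,C}, {A,C,D}, {A,D}, {A,B,C,D,E}, {A,C,D,E}, {A,C,E}, {C,E}, {A,B,C,D}.

12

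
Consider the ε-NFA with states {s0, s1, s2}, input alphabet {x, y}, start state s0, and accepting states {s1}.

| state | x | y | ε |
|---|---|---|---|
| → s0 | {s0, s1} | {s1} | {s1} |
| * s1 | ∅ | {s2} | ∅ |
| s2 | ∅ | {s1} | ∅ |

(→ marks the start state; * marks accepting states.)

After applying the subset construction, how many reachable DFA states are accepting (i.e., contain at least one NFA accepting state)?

2

Start state of the DFA: {s0, s1} (ε-closure of the NFA start).
{s0, s1} --x--> {s0, s1}  [seen]
{s0, s1} --y--> {s1, s2}  [new]
{s1, s2} --x--> ∅  [new]
{s1, s2} --y--> {s1, s2}  [seen]
∅ --x--> ∅  [seen]
∅ --y--> ∅  [seen]
Reachable DFA states: {s0, s1}, {s1, s2}, ∅.
Accepting DFA states (contain an NFA accepting state): {s0, s1}, {s1, s2}.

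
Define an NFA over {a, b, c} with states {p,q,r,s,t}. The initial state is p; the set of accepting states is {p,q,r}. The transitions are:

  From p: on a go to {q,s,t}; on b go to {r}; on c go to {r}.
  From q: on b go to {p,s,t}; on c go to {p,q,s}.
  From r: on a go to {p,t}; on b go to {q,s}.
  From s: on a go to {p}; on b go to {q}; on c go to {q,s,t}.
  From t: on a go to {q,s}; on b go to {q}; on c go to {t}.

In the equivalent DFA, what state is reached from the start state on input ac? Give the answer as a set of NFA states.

{p,q,s,t}

Start: {p}.
δ(p,a) = {q,s,t}.
Union: {q,s,t}.
After a: {q,s,t}.
δ(q,c) = {p,q,s}; δ(s,c) = {q,s,t}; δ(t,c) = {t}.
Union: {p,q,s,t}.
After c: {p,q,s,t}.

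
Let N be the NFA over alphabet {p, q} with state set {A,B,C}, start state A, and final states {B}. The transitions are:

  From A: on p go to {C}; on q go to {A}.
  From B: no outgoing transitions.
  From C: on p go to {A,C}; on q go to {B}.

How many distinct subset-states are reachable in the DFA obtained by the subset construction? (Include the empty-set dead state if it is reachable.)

Start state of the DFA: {A}.
{A} --p--> {C}  [new]
{A} --q--> {A}  [seen]
{C} --p--> {A,C}  [new]
{C} --q--> {B}  [new]
{A,C} --p--> {A,C}  [seen]
{A,C} --q--> {A,B}  [new]
{B} --p--> ∅  [new]
{B} --q--> ∅  [seen]
{A,B} --p--> {C}  [seen]
{A,B} --q--> {A}  [seen]
∅ --p--> ∅  [seen]
∅ --q--> ∅  [seen]
Reachable DFA states: {A}, {C}, {A,C}, {B}, {A,B}, ∅.

6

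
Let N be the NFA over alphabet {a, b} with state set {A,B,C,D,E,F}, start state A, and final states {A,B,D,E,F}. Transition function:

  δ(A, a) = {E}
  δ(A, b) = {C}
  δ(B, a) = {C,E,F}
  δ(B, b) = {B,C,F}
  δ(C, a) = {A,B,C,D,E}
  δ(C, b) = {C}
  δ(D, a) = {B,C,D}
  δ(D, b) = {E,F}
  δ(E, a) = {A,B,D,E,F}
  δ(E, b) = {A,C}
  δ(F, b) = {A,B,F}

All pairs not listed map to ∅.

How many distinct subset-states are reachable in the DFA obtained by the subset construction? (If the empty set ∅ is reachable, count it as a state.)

9

Start state of the DFA: {A}.
{A} --a--> {E}  [new]
{A} --b--> {C}  [new]
{E} --a--> {A,B,D,E,F}  [new]
{E} --b--> {A,C}  [new]
{C} --a--> {A,B,C,D,E}  [new]
{C} --b--> {C}  [seen]
{A,B,D,E,F} --a--> {A,B,C,D,E,F}  [new]
{A,B,D,E,F} --b--> {A,B,C,E,F}  [new]
{A,C} --a--> {A,B,C,D,E}  [seen]
{A,C} --b--> {C}  [seen]
{A,B,C,D,E} --a--> {A,B,C,D,E,F}  [seen]
{A,B,C,D,E} --b--> {A,B,C,E,F}  [seen]
{A,B,C,D,E,F} --a--> {A,B,C,D,E,F}  [seen]
{A,B,C,D,E,F} --b--> {A,B,C,E,F}  [seen]
{A,B,C,E,F} --a--> {A,B,C,D,E,F}  [seen]
{A,B,C,E,F} --b--> {A,B,C,F}  [new]
{A,B,C,F} --a--> {A,B,C,D,E,F}  [seen]
{A,B,C,F} --b--> {A,B,C,F}  [seen]
Reachable DFA states: {A}, {E}, {C}, {A,B,D,E,F}, {A,C}, {A,B,C,D,E}, {A,B,C,D,E,F}, {A,B,C,E,F}, {A,B,C,F}.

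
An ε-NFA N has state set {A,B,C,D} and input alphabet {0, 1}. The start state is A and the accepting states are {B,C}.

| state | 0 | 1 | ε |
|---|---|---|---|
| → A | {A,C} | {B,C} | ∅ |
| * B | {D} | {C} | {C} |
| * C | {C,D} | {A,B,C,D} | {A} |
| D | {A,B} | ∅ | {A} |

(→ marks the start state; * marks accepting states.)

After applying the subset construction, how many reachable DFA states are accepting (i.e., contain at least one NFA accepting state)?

Start state of the DFA: {A} (ε-closure of the NFA start).
{A} --0--> {A,C}  [new]
{A} --1--> {A,B,C}  [new]
{A,C} --0--> {A,C,D}  [new]
{A,C} --1--> {A,B,C,D}  [new]
{A,B,C} --0--> {A,C,D}  [seen]
{A,B,C} --1--> {A,B,C,D}  [seen]
{A,C,D} --0--> {A,B,C,D}  [seen]
{A,C,D} --1--> {A,B,C,D}  [seen]
{A,B,C,D} --0--> {A,B,C,D}  [seen]
{A,B,C,D} --1--> {A,B,C,D}  [seen]
Reachable DFA states: {A}, {A,C}, {A,B,C}, {A,C,D}, {A,B,C,D}.
Accepting DFA states (contain an NFA accepting state): {A,C}, {A,B,C}, {A,C,D}, {A,B,C,D}.

4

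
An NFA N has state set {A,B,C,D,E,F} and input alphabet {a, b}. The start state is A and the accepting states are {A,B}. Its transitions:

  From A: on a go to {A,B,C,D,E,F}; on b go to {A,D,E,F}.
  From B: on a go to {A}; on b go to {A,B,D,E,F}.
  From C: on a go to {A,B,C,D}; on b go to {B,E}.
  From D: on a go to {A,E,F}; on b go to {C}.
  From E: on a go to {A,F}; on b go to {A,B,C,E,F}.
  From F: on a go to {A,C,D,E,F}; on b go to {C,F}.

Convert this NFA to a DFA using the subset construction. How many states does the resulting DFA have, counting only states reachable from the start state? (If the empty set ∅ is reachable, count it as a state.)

3

Start state of the DFA: {A}.
{A} --a--> {A,B,C,D,E,F}  [new]
{A} --b--> {A,D,E,F}  [new]
{A,B,C,D,E,F} --a--> {A,B,C,D,E,F}  [seen]
{A,B,C,D,E,F} --b--> {A,B,C,D,E,F}  [seen]
{A,D,E,F} --a--> {A,B,C,D,E,F}  [seen]
{A,D,E,F} --b--> {A,B,C,D,E,F}  [seen]
Reachable DFA states: {A}, {A,B,C,D,E,F}, {A,D,E,F}.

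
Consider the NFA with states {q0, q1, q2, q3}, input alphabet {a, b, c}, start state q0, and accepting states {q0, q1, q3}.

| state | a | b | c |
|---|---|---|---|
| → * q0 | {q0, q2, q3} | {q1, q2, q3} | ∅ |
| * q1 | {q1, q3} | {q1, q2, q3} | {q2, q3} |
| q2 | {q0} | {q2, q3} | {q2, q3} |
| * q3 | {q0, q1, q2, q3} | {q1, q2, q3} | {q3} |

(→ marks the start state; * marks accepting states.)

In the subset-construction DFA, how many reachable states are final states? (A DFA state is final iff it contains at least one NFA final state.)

5

Start state of the DFA: {q0}.
{q0} --a--> {q0, q2, q3}  [new]
{q0} --b--> {q1, q2, q3}  [new]
{q0} --c--> ∅  [new]
{q0, q2, q3} --a--> {q0, q1, q2, q3}  [new]
{q0, q2, q3} --b--> {q1, q2, q3}  [seen]
{q0, q2, q3} --c--> {q2, q3}  [new]
{q1, q2, q3} --a--> {q0, q1, q2, q3}  [seen]
{q1, q2, q3} --b--> {q1, q2, q3}  [seen]
{q1, q2, q3} --c--> {q2, q3}  [seen]
∅ --a--> ∅  [seen]
∅ --b--> ∅  [seen]
∅ --c--> ∅  [seen]
{q0, q1, q2, q3} --a--> {q0, q1, q2, q3}  [seen]
{q0, q1, q2, q3} --b--> {q1, q2, q3}  [seen]
{q0, q1, q2, q3} --c--> {q2, q3}  [seen]
{q2, q3} --a--> {q0, q1, q2, q3}  [seen]
{q2, q3} --b--> {q1, q2, q3}  [seen]
{q2, q3} --c--> {q2, q3}  [seen]
Reachable DFA states: {q0}, {q0, q2, q3}, {q1, q2, q3}, ∅, {q0, q1, q2, q3}, {q2, q3}.
Accepting DFA states (contain an NFA accepting state): {q0}, {q0, q2, q3}, {q1, q2, q3}, {q0, q1, q2, q3}, {q2, q3}.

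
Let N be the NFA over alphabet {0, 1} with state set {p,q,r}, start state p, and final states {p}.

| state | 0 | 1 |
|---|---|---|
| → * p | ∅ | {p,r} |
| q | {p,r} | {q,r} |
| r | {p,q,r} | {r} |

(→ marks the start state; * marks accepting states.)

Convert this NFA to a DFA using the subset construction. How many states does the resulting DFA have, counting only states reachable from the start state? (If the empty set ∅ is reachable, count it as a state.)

Start state of the DFA: {p}.
{p} --0--> ∅  [new]
{p} --1--> {p,r}  [new]
∅ --0--> ∅  [seen]
∅ --1--> ∅  [seen]
{p,r} --0--> {p,q,r}  [new]
{p,r} --1--> {p,r}  [seen]
{p,q,r} --0--> {p,q,r}  [seen]
{p,q,r} --1--> {p,q,r}  [seen]
Reachable DFA states: {p}, ∅, {p,r}, {p,q,r}.

4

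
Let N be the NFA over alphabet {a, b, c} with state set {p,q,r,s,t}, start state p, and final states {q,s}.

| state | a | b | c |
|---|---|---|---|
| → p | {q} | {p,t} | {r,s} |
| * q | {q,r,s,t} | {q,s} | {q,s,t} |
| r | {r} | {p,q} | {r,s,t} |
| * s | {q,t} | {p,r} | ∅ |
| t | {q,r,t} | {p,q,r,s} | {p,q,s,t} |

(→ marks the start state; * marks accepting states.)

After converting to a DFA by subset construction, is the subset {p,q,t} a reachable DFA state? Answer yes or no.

no

Start state of the DFA: {p}.
{p} --a--> {q}  [new]
{p} --b--> {p,t}  [new]
{p} --c--> {r,s}  [new]
{q} --a--> {q,r,s,t}  [new]
{q} --b--> {q,s}  [new]
{q} --c--> {q,s,t}  [new]
{p,t} --a--> {q,r,t}  [new]
{p,t} --b--> {p,q,r,s,t}  [new]
{p,t} --c--> {p,q,r,s,t}  [seen]
{r,s} --a--> {q,r,t}  [seen]
{r,s} --b--> {p,q,r}  [new]
{r,s} --c--> {r,s,t}  [new]
{q,r,s,t} --a--> {q,r,s,t}  [seen]
{q,r,s,t} --b--> {p,q,r,s}  [new]
{q,r,s,t} --c--> {p,q,r,s,t}  [seen]
{q,s} --a--> {q,r,s,t}  [seen]
{q,s} --b--> {p,q,r,s}  [seen]
{q,s} --c--> {q,s,t}  [seen]
{q,s,t} --a--> {q,r,s,t}  [seen]
{q,s,t} --b--> {p,q,r,s}  [seen]
{q,s,t} --c--> {p,q,s,t}  [new]
{q,r,t} --a--> {q,r,s,t}  [seen]
{q,r,t} --b--> {p,q,r,s}  [seen]
{q,r,t} --c--> {p,q,r,s,t}  [seen]
{p,q,r,s,t} --a--> {q,r,s,t}  [seen]
{p,q,r,s,t} --b--> {p,q,r,s,t}  [seen]
{p,q,r,s,t} --c--> {p,q,r,s,t}  [seen]
{p,q,r} --a--> {q,r,s,t}  [seen]
{p,q,r} --b--> {p,q,s,t}  [seen]
{p,q,r} --c--> {q,r,s,t}  [seen]
{r,s,t} --a--> {q,r,t}  [seen]
{r,s,t} --b--> {p,q,r,s}  [seen]
{r,s,t} --c--> {p,q,r,s,t}  [seen]
{p,q,r,s} --a--> {q,r,s,t}  [seen]
{p,q,r,s} --b--> {p,q,r,s,t}  [seen]
{p,q,r,s} --c--> {q,r,s,t}  [seen]
{p,q,s,t} --a--> {q,r,s,t}  [seen]
{p,q,s,t} --b--> {p,q,r,s,t}  [seen]
{p,q,s,t} --c--> {p,q,r,s,t}  [seen]
Reachable DFA states: {p}, {q}, {p,t}, {r,s}, {q,r,s,t}, {q,s}, {q,s,t}, {q,r,t}, {p,q,r,s,t}, {p,q,r}, {r,s,t}, {p,q,r,s}, {p,q,s,t}.
{p,q,t} is not among them.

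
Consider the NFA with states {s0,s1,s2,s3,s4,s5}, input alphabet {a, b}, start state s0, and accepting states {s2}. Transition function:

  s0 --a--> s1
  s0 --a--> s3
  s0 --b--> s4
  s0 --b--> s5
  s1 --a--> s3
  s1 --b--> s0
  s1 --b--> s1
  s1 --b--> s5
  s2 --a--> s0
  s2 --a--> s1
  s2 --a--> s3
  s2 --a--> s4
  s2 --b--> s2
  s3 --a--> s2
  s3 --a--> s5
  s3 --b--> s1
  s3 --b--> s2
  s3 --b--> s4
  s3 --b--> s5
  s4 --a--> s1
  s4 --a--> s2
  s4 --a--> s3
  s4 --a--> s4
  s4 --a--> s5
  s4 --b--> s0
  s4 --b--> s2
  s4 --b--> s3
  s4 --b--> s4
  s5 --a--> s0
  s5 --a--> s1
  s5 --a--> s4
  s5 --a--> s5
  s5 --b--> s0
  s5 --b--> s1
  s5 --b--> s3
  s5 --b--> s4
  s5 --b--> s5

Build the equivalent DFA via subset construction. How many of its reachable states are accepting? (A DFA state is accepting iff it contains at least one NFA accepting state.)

Start state of the DFA: {s0}.
{s0} --a--> {s1,s3}  [new]
{s0} --b--> {s4,s5}  [new]
{s1,s3} --a--> {s2,s3,s5}  [new]
{s1,s3} --b--> {s0,s1,s2,s4,s5}  [new]
{s4,s5} --a--> {s0,s1,s2,s3,s4,s5}  [new]
{s4,s5} --b--> {s0,s1,s2,s3,s4,s5}  [seen]
{s2,s3,s5} --a--> {s0,s1,s2,s3,s4,s5}  [seen]
{s2,s3,s5} --b--> {s0,s1,s2,s3,s4,s5}  [seen]
{s0,s1,s2,s4,s5} --a--> {s0,s1,s2,s3,s4,s5}  [seen]
{s0,s1,s2,s4,s5} --b--> {s0,s1,s2,s3,s4,s5}  [seen]
{s0,s1,s2,s3,s4,s5} --a--> {s0,s1,s2,s3,s4,s5}  [seen]
{s0,s1,s2,s3,s4,s5} --b--> {s0,s1,s2,s3,s4,s5}  [seen]
Reachable DFA states: {s0}, {s1,s3}, {s4,s5}, {s2,s3,s5}, {s0,s1,s2,s4,s5}, {s0,s1,s2,s3,s4,s5}.
Accepting DFA states (contain an NFA accepting state): {s2,s3,s5}, {s0,s1,s2,s4,s5}, {s0,s1,s2,s3,s4,s5}.

3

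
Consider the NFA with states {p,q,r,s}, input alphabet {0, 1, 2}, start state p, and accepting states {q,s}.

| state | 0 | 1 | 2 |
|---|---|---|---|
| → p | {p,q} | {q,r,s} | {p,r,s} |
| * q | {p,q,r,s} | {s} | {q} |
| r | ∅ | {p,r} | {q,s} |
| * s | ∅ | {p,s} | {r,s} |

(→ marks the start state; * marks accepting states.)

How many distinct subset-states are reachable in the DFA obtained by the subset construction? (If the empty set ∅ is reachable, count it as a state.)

Start state of the DFA: {p}.
{p} --0--> {p,q}  [new]
{p} --1--> {q,r,s}  [new]
{p} --2--> {p,r,s}  [new]
{p,q} --0--> {p,q,r,s}  [new]
{p,q} --1--> {q,r,s}  [seen]
{p,q} --2--> {p,q,r,s}  [seen]
{q,r,s} --0--> {p,q,r,s}  [seen]
{q,r,s} --1--> {p,r,s}  [seen]
{q,r,s} --2--> {q,r,s}  [seen]
{p,r,s} --0--> {p,q}  [seen]
{p,r,s} --1--> {p,q,r,s}  [seen]
{p,r,s} --2--> {p,q,r,s}  [seen]
{p,q,r,s} --0--> {p,q,r,s}  [seen]
{p,q,r,s} --1--> {p,q,r,s}  [seen]
{p,q,r,s} --2--> {p,q,r,s}  [seen]
Reachable DFA states: {p}, {p,q}, {q,r,s}, {p,r,s}, {p,q,r,s}.

5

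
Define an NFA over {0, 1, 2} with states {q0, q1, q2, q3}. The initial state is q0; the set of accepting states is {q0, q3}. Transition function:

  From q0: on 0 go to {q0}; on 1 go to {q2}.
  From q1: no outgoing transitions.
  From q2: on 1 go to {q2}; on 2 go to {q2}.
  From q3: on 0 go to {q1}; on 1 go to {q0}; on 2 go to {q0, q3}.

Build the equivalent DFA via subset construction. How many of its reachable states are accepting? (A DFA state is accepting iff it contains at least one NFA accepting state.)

1

Start state of the DFA: {q0}.
{q0} --0--> {q0}  [seen]
{q0} --1--> {q2}  [new]
{q0} --2--> ∅  [new]
{q2} --0--> ∅  [seen]
{q2} --1--> {q2}  [seen]
{q2} --2--> {q2}  [seen]
∅ --0--> ∅  [seen]
∅ --1--> ∅  [seen]
∅ --2--> ∅  [seen]
Reachable DFA states: {q0}, {q2}, ∅.
Accepting DFA states (contain an NFA accepting state): {q0}.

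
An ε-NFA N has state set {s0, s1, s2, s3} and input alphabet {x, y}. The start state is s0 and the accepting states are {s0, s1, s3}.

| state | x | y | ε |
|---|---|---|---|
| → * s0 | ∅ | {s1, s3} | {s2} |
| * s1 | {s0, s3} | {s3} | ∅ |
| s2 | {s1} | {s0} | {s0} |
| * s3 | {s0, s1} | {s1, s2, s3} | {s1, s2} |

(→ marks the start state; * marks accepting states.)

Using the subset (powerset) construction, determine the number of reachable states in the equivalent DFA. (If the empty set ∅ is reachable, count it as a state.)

Start state of the DFA: {s0, s2} (ε-closure of the NFA start).
{s0, s2} --x--> {s1}  [new]
{s0, s2} --y--> {s0, s1, s2, s3}  [new]
{s1} --x--> {s0, s1, s2, s3}  [seen]
{s1} --y--> {s0, s1, s2, s3}  [seen]
{s0, s1, s2, s3} --x--> {s0, s1, s2, s3}  [seen]
{s0, s1, s2, s3} --y--> {s0, s1, s2, s3}  [seen]
Reachable DFA states: {s0, s2}, {s1}, {s0, s1, s2, s3}.

3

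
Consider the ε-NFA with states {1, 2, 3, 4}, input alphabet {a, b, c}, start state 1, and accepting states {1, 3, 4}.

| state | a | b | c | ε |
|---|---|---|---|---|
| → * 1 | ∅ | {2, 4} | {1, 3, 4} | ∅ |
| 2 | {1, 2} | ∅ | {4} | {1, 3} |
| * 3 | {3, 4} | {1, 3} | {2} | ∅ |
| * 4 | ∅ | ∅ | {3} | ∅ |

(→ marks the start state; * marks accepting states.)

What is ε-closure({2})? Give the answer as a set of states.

{1, 2, 3}

Begin with {2}.
2 →ε {1, 3}; add 1, 3.
ε-closure = {1, 2, 3}.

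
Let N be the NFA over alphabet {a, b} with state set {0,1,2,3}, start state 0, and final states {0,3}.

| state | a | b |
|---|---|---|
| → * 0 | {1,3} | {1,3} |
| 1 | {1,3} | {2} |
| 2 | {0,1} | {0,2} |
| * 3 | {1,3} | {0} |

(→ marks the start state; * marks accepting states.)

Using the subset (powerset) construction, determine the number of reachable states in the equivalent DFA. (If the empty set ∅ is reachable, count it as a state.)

Start state of the DFA: {0}.
{0} --a--> {1,3}  [new]
{0} --b--> {1,3}  [seen]
{1,3} --a--> {1,3}  [seen]
{1,3} --b--> {0,2}  [new]
{0,2} --a--> {0,1,3}  [new]
{0,2} --b--> {0,1,2,3}  [new]
{0,1,3} --a--> {1,3}  [seen]
{0,1,3} --b--> {0,1,2,3}  [seen]
{0,1,2,3} --a--> {0,1,3}  [seen]
{0,1,2,3} --b--> {0,1,2,3}  [seen]
Reachable DFA states: {0}, {1,3}, {0,2}, {0,1,3}, {0,1,2,3}.

5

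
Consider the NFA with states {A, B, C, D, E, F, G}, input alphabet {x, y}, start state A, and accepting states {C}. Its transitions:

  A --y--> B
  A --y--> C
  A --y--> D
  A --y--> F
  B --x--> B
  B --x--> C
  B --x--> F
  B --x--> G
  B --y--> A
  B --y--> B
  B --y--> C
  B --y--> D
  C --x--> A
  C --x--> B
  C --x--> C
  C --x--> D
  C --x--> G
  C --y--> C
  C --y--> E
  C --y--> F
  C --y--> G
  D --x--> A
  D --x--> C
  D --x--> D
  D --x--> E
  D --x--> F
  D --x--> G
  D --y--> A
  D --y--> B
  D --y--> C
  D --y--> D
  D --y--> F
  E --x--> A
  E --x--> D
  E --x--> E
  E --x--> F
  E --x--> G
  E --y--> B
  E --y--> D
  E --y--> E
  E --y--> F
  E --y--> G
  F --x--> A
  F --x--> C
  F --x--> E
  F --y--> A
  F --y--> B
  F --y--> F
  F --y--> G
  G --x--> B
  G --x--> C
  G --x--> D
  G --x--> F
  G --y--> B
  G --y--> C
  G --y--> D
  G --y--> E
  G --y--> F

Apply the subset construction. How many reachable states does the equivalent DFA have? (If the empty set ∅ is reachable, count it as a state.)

Start state of the DFA: {A}.
{A} --x--> ∅  [new]
{A} --y--> {B, C, D, F}  [new]
∅ --x--> ∅  [seen]
∅ --y--> ∅  [seen]
{B, C, D, F} --x--> {A, B, C, D, E, F, G}  [new]
{B, C, D, F} --y--> {A, B, C, D, E, F, G}  [seen]
{A, B, C, D, E, F, G} --x--> {A, B, C, D, E, F, G}  [seen]
{A, B, C, D, E, F, G} --y--> {A, B, C, D, E, F, G}  [seen]
Reachable DFA states: {A}, ∅, {B, C, D, F}, {A, B, C, D, E, F, G}.

4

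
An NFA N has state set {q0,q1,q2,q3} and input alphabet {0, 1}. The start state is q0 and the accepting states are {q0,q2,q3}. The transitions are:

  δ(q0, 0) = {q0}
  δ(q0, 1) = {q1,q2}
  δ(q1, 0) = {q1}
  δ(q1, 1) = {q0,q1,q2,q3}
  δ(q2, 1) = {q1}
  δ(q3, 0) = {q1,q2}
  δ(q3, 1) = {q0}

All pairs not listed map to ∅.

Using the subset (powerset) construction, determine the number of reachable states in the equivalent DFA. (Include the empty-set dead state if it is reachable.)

6

Start state of the DFA: {q0}.
{q0} --0--> {q0}  [seen]
{q0} --1--> {q1,q2}  [new]
{q1,q2} --0--> {q1}  [new]
{q1,q2} --1--> {q0,q1,q2,q3}  [new]
{q1} --0--> {q1}  [seen]
{q1} --1--> {q0,q1,q2,q3}  [seen]
{q0,q1,q2,q3} --0--> {q0,q1,q2}  [new]
{q0,q1,q2,q3} --1--> {q0,q1,q2,q3}  [seen]
{q0,q1,q2} --0--> {q0,q1}  [new]
{q0,q1,q2} --1--> {q0,q1,q2,q3}  [seen]
{q0,q1} --0--> {q0,q1}  [seen]
{q0,q1} --1--> {q0,q1,q2,q3}  [seen]
Reachable DFA states: {q0}, {q1,q2}, {q1}, {q0,q1,q2,q3}, {q0,q1,q2}, {q0,q1}.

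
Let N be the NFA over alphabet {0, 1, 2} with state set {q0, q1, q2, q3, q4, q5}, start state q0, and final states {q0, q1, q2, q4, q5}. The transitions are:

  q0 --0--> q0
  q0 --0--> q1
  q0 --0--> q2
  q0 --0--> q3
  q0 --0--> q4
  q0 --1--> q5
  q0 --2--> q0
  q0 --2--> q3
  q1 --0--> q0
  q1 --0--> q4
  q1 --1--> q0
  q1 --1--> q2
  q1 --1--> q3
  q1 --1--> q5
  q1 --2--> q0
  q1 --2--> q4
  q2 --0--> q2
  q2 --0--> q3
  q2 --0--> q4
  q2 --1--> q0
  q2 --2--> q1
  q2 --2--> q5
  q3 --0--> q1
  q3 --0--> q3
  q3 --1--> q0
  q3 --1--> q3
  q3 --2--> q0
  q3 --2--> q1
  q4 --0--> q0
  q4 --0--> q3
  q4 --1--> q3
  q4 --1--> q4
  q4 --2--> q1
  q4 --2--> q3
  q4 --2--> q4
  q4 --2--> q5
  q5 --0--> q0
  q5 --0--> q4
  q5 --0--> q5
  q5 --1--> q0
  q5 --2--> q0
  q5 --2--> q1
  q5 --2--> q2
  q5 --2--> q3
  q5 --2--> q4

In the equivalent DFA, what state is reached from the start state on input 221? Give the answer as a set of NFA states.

Start: {q0}.
δ(q0,2) = {q0, q3}.
Union: {q0, q3}.
After 2: {q0, q3}.
δ(q0,2) = {q0, q3}; δ(q3,2) = {q0, q1}.
Union: {q0, q1, q3}.
After 2: {q0, q1, q3}.
δ(q0,1) = {q5}; δ(q1,1) = {q0, q2, q3, q5}; δ(q3,1) = {q0, q3}.
Union: {q0, q2, q3, q5}.
After 1: {q0, q2, q3, q5}.

{q0, q2, q3, q5}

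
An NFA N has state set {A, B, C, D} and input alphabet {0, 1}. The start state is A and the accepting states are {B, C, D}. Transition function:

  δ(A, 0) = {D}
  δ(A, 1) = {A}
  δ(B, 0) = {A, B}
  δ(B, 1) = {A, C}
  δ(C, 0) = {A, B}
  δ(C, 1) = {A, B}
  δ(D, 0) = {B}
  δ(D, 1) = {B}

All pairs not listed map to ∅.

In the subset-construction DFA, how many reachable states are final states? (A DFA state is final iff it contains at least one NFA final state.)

Start state of the DFA: {A}.
{A} --0--> {D}  [new]
{A} --1--> {A}  [seen]
{D} --0--> {B}  [new]
{D} --1--> {B}  [seen]
{B} --0--> {A, B}  [new]
{B} --1--> {A, C}  [new]
{A, B} --0--> {A, B, D}  [new]
{A, B} --1--> {A, C}  [seen]
{A, C} --0--> {A, B, D}  [seen]
{A, C} --1--> {A, B}  [seen]
{A, B, D} --0--> {A, B, D}  [seen]
{A, B, D} --1--> {A, B, C}  [new]
{A, B, C} --0--> {A, B, D}  [seen]
{A, B, C} --1--> {A, B, C}  [seen]
Reachable DFA states: {A}, {D}, {B}, {A, B}, {A, C}, {A, B, D}, {A, B, C}.
Accepting DFA states (contain an NFA accepting state): {D}, {B}, {A, B}, {A, C}, {A, B, D}, {A, B, C}.

6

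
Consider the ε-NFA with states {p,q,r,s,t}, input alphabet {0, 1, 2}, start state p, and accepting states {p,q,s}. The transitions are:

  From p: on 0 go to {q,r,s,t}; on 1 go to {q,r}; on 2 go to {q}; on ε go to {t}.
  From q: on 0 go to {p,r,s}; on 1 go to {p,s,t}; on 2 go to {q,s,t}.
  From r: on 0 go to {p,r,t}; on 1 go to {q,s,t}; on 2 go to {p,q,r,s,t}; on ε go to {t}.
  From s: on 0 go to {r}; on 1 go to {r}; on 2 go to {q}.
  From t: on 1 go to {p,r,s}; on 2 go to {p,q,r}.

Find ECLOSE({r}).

Begin with {r}.
r →ε {t}; add t.
ε-closure = {r,t}.

{r,t}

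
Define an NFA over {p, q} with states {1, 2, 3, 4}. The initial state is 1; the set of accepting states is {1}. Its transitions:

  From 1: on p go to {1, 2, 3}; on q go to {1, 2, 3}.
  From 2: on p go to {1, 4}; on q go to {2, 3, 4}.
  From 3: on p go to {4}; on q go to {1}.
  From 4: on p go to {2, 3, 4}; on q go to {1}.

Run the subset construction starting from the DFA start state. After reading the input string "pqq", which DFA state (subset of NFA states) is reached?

{1, 2, 3, 4}

Start: {1}.
δ(1,p) = {1, 2, 3}.
Union: {1, 2, 3}.
After p: {1, 2, 3}.
δ(1,q) = {1, 2, 3}; δ(2,q) = {2, 3, 4}; δ(3,q) = {1}.
Union: {1, 2, 3, 4}.
After q: {1, 2, 3, 4}.
δ(1,q) = {1, 2, 3}; δ(2,q) = {2, 3, 4}; δ(3,q) = {1}; δ(4,q) = {1}.
Union: {1, 2, 3, 4}.
After q: {1, 2, 3, 4}.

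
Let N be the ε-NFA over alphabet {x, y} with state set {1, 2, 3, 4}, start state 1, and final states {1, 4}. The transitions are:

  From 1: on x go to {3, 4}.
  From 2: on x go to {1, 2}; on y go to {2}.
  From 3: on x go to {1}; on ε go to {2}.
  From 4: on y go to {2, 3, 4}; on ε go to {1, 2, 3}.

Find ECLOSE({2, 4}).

Begin with {2, 4}.
4 →ε {1, 2, 3}; add 1, 3.
ε-closure = {1, 2, 3, 4}.

{1, 2, 3, 4}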